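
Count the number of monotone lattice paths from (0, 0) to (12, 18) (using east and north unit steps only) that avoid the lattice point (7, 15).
Number of paths = 76942761

Total paths from (0, 0) to (12, 18): C(30, 12) = 86493225. Paths through (7, 15): (paths (0, 0) → (7, 15)) × (paths (7, 15) → (12, 18)) = C(22, 7) · C(8, 5) = 170544 · 56 = 9550464. Avoidance count = 86493225 − 9550464 = 76942761.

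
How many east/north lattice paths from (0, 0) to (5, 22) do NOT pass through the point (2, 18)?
Number of paths = 74080

Total paths from (0, 0) to (5, 22): C(27, 5) = 80730. Paths through (2, 18): (paths (0, 0) → (2, 18)) × (paths (2, 18) → (5, 22)) = C(20, 2) · C(7, 3) = 190 · 35 = 6650. Avoidance count = 80730 − 6650 = 74080.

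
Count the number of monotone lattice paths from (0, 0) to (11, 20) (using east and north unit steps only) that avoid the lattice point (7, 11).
Number of paths = 61918155

Total paths from (0, 0) to (11, 20): C(31, 11) = 84672315. Paths through (7, 11): (paths (0, 0) → (7, 11)) × (paths (7, 11) → (11, 20)) = C(18, 7) · C(13, 4) = 31824 · 715 = 22754160. Avoidance count = 84672315 − 22754160 = 61918155.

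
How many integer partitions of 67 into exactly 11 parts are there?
p(67, 11 parts) = 167672

Partitions of n into exactly k parts are in bijection with partitions of n − k into at most k parts (subtract 1 from each part). So p(67, exactly 11) = p(56, parts ≤ 11). Computing via the recurrence p(m, j) = p(m, j−1) + p(m−j, j) gives 167672.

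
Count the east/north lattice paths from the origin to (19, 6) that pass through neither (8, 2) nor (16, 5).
Number of paths = 63979

Inclusion–exclusion. Total paths: C(25, 19) = 177100. Through P₁: C(10, 8)·C(15, 11) = 61425. Through P₂: C(21, 16)·C(4, 3) = 81396. Since P₁ is strictly southwest of P₂, a monotone path through both must visit P₁ then P₂; paths through both = C(10, 8)·C(11, 8)·C(4, 3) = 29700. Avoid both = 177100 − 61425 − 81396 + 29700 = 63979.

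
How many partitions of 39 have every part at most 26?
p(39, parts ≤ 26) = 30913

Use the recurrence p(n, m) = p(n, m−1) + p(n−m, m): either the largest part is < m (count p(n, m−1)) or the largest part is exactly m (remove one copy of m, count p(n−m, m)). With p(0, ·) = 1 this gives p(39, parts ≤ 26) = 30913. (By conjugating Young diagrams, this also counts partitions of 39 into at most 26 parts.)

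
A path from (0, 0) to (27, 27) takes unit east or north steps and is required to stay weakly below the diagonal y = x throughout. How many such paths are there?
Number of paths = 69533550916004

By the reflection principle (André's argument), the number of monotone paths to (27, 27) with n ≤ m that never go above y = x is C(54, 27) − C(54, 28) = 1946939425648112 − 1877405874732108 = 69533550916004.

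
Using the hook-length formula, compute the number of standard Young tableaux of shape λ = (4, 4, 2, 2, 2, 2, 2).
# SYT of shape (4, 4, 2, 2, 2, 2, 2) = 952952

Hook-length formula: f^λ = n! / Π hook(c), product over all cells c of the Young diagram. For λ = (4, 4, 2, 2, 2, 2, 2), n = 18 boxes. Hook lengths by row (left-to-right, top-to-bottom): [10, 9, 3, 2]; [9, 8, 2, 1]; [6, 5]; [5, 4]; [4, 3]; [3, 2]; [2, 1]. Product of hooks = 6718464000. So f^λ = 18! / 6718464000 = 6402373705728000 / 6718464000 = 952952.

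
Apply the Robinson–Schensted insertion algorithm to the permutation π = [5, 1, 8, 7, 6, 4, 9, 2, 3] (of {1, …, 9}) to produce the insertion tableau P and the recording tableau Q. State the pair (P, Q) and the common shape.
P = [1, 2, 3] / [4, 6, 9] / [5] / [7] / [8];  Q = [1, 3, 7] / [2, 4, 9] / [5] / [6] / [8];  common shape = (3, 3, 1, 1, 1)

Row-insert the values π_1, π_2, … into P one at a time, bumping the leftmost entry strictly greater than the inserted value down to the next row. The recording tableau Q records, in position (i, j), the step at which that cell was added to P.
  Insert 5 (step 1): P = [5];  Q = [1]
  Insert 1 (step 2): P = [1] / [5];  Q = [1] / [2]
  Insert 8 (step 3): P = [1, 8] / [5];  Q = [1, 3] / [2]
  Insert 7 (step 4): P = [1, 7] / [5, 8];  Q = [1, 3] / [2, 4]
  Insert 6 (step 5): P = [1, 6] / [5, 7] / [8];  Q = [1, 3] / [2, 4] / [5]
  Insert 4 (step 6): P = [1, 4] / [5, 6] / [7] / [8];  Q = [1, 3] / [2, 4] / [5] / [6]
  Insert 9 (step 7): P = [1, 4, 9] / [5, 6] / [7] / [8];  Q = [1, 3, 7] / [2, 4] / [5] / [6]
  Insert 2 (step 8): P = [1, 2, 9] / [4, 6] / [5] / [7] / [8];  Q = [1, 3, 7] / [2, 4] / [5] / [6] / [8]
  Insert 3 (step 9): P = [1, 2, 3] / [4, 6, 9] / [5] / [7] / [8];  Q = [1, 3, 7] / [2, 4, 9] / [5] / [6] / [8]
Final shape: (3, 3, 1, 1, 1).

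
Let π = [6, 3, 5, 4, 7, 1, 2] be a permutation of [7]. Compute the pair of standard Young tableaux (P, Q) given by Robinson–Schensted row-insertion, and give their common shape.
P = [1, 2, 7] / [3, 4] / [5] / [6];  Q = [1, 3, 5] / [2, 7] / [4] / [6];  common shape = (3, 2, 1, 1)

Row-insert the values π_1, π_2, … into P one at a time, bumping the leftmost entry strictly greater than the inserted value down to the next row. The recording tableau Q records, in position (i, j), the step at which that cell was added to P.
  Insert 6 (step 1): P = [6];  Q = [1]
  Insert 3 (step 2): P = [3] / [6];  Q = [1] / [2]
  Insert 5 (step 3): P = [3, 5] / [6];  Q = [1, 3] / [2]
  Insert 4 (step 4): P = [3, 4] / [5] / [6];  Q = [1, 3] / [2] / [4]
  Insert 7 (step 5): P = [3, 4, 7] / [5] / [6];  Q = [1, 3, 5] / [2] / [4]
  Insert 1 (step 6): P = [1, 4, 7] / [3] / [5] / [6];  Q = [1, 3, 5] / [2] / [4] / [6]
  Insert 2 (step 7): P = [1, 2, 7] / [3, 4] / [5] / [6];  Q = [1, 3, 5] / [2, 7] / [4] / [6]
Final shape: (3, 2, 1, 1).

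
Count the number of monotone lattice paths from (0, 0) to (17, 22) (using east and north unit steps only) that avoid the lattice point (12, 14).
Number of paths = 38591657910

Total paths from (0, 0) to (17, 22): C(39, 17) = 51021117810. Paths through (12, 14): (paths (0, 0) → (12, 14)) × (paths (12, 14) → (17, 22)) = C(26, 12) · C(13, 5) = 9657700 · 1287 = 12429459900. Avoidance count = 51021117810 − 12429459900 = 38591657910.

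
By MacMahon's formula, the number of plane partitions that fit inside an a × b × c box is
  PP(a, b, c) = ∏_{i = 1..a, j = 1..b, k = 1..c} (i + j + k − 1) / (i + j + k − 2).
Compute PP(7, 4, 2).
PP(7, 4, 2) = 32670

Evaluate the triple product over i = 1..7, j = 1..4, k = 1..2. The factors are (2/1) · (3/2) · (3/2) · (4/3) · (4/3) · (5/4) · (5/4) · (6/5) · … (56 factors total). The numerators and denominators telescope so the product is an integer; carrying out the multiplication exactly gives PP(7, 4, 2) = 32670.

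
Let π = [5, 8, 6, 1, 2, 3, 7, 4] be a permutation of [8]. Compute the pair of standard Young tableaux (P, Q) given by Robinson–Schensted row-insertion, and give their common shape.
P = [1, 2, 3, 4] / [5, 6, 7] / [8];  Q = [1, 2, 6, 7] / [3, 5, 8] / [4];  common shape = (4, 3, 1)

Row-insert the values π_1, π_2, … into P one at a time, bumping the leftmost entry strictly greater than the inserted value down to the next row. The recording tableau Q records, in position (i, j), the step at which that cell was added to P.
  Insert 5 (step 1): P = [5];  Q = [1]
  Insert 8 (step 2): P = [5, 8];  Q = [1, 2]
  Insert 6 (step 3): P = [5, 6] / [8];  Q = [1, 2] / [3]
  Insert 1 (step 4): P = [1, 6] / [5] / [8];  Q = [1, 2] / [3] / [4]
  Insert 2 (step 5): P = [1, 2] / [5, 6] / [8];  Q = [1, 2] / [3, 5] / [4]
  Insert 3 (step 6): P = [1, 2, 3] / [5, 6] / [8];  Q = [1, 2, 6] / [3, 5] / [4]
  Insert 7 (step 7): P = [1, 2, 3, 7] / [5, 6] / [8];  Q = [1, 2, 6, 7] / [3, 5] / [4]
  Insert 4 (step 8): P = [1, 2, 3, 4] / [5, 6, 7] / [8];  Q = [1, 2, 6, 7] / [3, 5, 8] / [4]
Final shape: (4, 3, 1).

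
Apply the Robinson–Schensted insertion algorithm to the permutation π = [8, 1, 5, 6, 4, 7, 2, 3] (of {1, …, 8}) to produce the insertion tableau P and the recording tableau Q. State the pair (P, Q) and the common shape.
P = [1, 2, 3, 7] / [4, 6] / [5] / [8];  Q = [1, 3, 4, 6] / [2, 8] / [5] / [7];  common shape = (4, 2, 1, 1)

Row-insert the values π_1, π_2, … into P one at a time, bumping the leftmost entry strictly greater than the inserted value down to the next row. The recording tableau Q records, in position (i, j), the step at which that cell was added to P.
  Insert 8 (step 1): P = [8];  Q = [1]
  Insert 1 (step 2): P = [1] / [8];  Q = [1] / [2]
  Insert 5 (step 3): P = [1, 5] / [8];  Q = [1, 3] / [2]
  Insert 6 (step 4): P = [1, 5, 6] / [8];  Q = [1, 3, 4] / [2]
  Insert 4 (step 5): P = [1, 4, 6] / [5] / [8];  Q = [1, 3, 4] / [2] / [5]
  Insert 7 (step 6): P = [1, 4, 6, 7] / [5] / [8];  Q = [1, 3, 4, 6] / [2] / [5]
  Insert 2 (step 7): P = [1, 2, 6, 7] / [4] / [5] / [8];  Q = [1, 3, 4, 6] / [2] / [5] / [7]
  Insert 3 (step 8): P = [1, 2, 3, 7] / [4, 6] / [5] / [8];  Q = [1, 3, 4, 6] / [2, 8] / [5] / [7]
Final shape: (4, 2, 1, 1).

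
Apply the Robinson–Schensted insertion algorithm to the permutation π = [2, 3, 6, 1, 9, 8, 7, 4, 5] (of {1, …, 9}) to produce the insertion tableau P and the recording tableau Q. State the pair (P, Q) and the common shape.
P = [1, 3, 4, 5] / [2, 6, 7] / [8] / [9];  Q = [1, 2, 3, 5] / [4, 6, 9] / [7] / [8];  common shape = (4, 3, 1, 1)

Row-insert the values π_1, π_2, … into P one at a time, bumping the leftmost entry strictly greater than the inserted value down to the next row. The recording tableau Q records, in position (i, j), the step at which that cell was added to P.
  Insert 2 (step 1): P = [2];  Q = [1]
  Insert 3 (step 2): P = [2, 3];  Q = [1, 2]
  Insert 6 (step 3): P = [2, 3, 6];  Q = [1, 2, 3]
  Insert 1 (step 4): P = [1, 3, 6] / [2];  Q = [1, 2, 3] / [4]
  Insert 9 (step 5): P = [1, 3, 6, 9] / [2];  Q = [1, 2, 3, 5] / [4]
  Insert 8 (step 6): P = [1, 3, 6, 8] / [2, 9];  Q = [1, 2, 3, 5] / [4, 6]
  Insert 7 (step 7): P = [1, 3, 6, 7] / [2, 8] / [9];  Q = [1, 2, 3, 5] / [4, 6] / [7]
  Insert 4 (step 8): P = [1, 3, 4, 7] / [2, 6] / [8] / [9];  Q = [1, 2, 3, 5] / [4, 6] / [7] / [8]
  Insert 5 (step 9): P = [1, 3, 4, 5] / [2, 6, 7] / [8] / [9];  Q = [1, 2, 3, 5] / [4, 6, 9] / [7] / [8]
Final shape: (4, 3, 1, 1).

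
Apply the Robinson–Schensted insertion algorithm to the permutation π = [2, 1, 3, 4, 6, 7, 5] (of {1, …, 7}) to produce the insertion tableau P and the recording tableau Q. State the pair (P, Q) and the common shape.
P = [1, 3, 4, 5, 7] / [2, 6];  Q = [1, 3, 4, 5, 6] / [2, 7];  common shape = (5, 2)

Row-insert the values π_1, π_2, … into P one at a time, bumping the leftmost entry strictly greater than the inserted value down to the next row. The recording tableau Q records, in position (i, j), the step at which that cell was added to P.
  Insert 2 (step 1): P = [2];  Q = [1]
  Insert 1 (step 2): P = [1] / [2];  Q = [1] / [2]
  Insert 3 (step 3): P = [1, 3] / [2];  Q = [1, 3] / [2]
  Insert 4 (step 4): P = [1, 3, 4] / [2];  Q = [1, 3, 4] / [2]
  Insert 6 (step 5): P = [1, 3, 4, 6] / [2];  Q = [1, 3, 4, 5] / [2]
  Insert 7 (step 6): P = [1, 3, 4, 6, 7] / [2];  Q = [1, 3, 4, 5, 6] / [2]
  Insert 5 (step 7): P = [1, 3, 4, 5, 7] / [2, 6];  Q = [1, 3, 4, 5, 6] / [2, 7]
Final shape: (5, 2).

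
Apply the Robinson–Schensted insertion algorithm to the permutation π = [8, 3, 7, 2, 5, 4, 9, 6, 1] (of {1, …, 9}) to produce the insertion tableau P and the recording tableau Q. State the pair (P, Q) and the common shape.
P = [1, 4, 6] / [2, 5, 9] / [3] / [7] / [8];  Q = [1, 3, 7] / [2, 5, 8] / [4] / [6] / [9];  common shape = (3, 3, 1, 1, 1)

Row-insert the values π_1, π_2, … into P one at a time, bumping the leftmost entry strictly greater than the inserted value down to the next row. The recording tableau Q records, in position (i, j), the step at which that cell was added to P.
  Insert 8 (step 1): P = [8];  Q = [1]
  Insert 3 (step 2): P = [3] / [8];  Q = [1] / [2]
  Insert 7 (step 3): P = [3, 7] / [8];  Q = [1, 3] / [2]
  Insert 2 (step 4): P = [2, 7] / [3] / [8];  Q = [1, 3] / [2] / [4]
  Insert 5 (step 5): P = [2, 5] / [3, 7] / [8];  Q = [1, 3] / [2, 5] / [4]
  Insert 4 (step 6): P = [2, 4] / [3, 5] / [7] / [8];  Q = [1, 3] / [2, 5] / [4] / [6]
  Insert 9 (step 7): P = [2, 4, 9] / [3, 5] / [7] / [8];  Q = [1, 3, 7] / [2, 5] / [4] / [6]
  Insert 6 (step 8): P = [2, 4, 6] / [3, 5, 9] / [7] / [8];  Q = [1, 3, 7] / [2, 5, 8] / [4] / [6]
  Insert 1 (step 9): P = [1, 4, 6] / [2, 5, 9] / [3] / [7] / [8];  Q = [1, 3, 7] / [2, 5, 8] / [4] / [6] / [9]
Final shape: (3, 3, 1, 1, 1).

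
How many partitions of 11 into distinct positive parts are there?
q(11) = 12

List partitions of 11 into distinct parts: 11, 10+1, 9+2, 8+3, 8+2+1, 7+4, 7+3+1, 6+5, 6+4+1, 6+3+2, 5+4+2, 5+3+2+1. There are q(11) = 12. (Euler: this equals the number of odd-part partitions of 11.)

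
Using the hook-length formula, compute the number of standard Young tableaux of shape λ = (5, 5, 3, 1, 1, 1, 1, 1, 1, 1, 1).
# SYT of shape (5, 5, 3, 1, 1, 1, 1, 1, 1, 1, 1) = 38093328

Hook-length formula: f^λ = n! / Π hook(c), product over all cells c of the Young diagram. For λ = (5, 5, 3, 1, 1, 1, 1, 1, 1, 1, 1), n = 21 boxes. Hook lengths by row (left-to-right, top-to-bottom): [15, 6, 5, 3, 2]; [14, 5, 4, 2, 1]; [11, 2, 1]; [8]; [7]; [6]; [5]; [4]; [3]; [2]; [1]. Product of hooks = 1341204480000. So f^λ = 21! / 1341204480000 = 51090942171709440000 / 1341204480000 = 38093328.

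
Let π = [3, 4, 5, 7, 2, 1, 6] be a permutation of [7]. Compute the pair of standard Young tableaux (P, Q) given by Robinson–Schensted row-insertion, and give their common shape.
P = [1, 4, 5, 6] / [2, 7] / [3];  Q = [1, 2, 3, 4] / [5, 7] / [6];  common shape = (4, 2, 1)

Row-insert the values π_1, π_2, … into P one at a time, bumping the leftmost entry strictly greater than the inserted value down to the next row. The recording tableau Q records, in position (i, j), the step at which that cell was added to P.
  Insert 3 (step 1): P = [3];  Q = [1]
  Insert 4 (step 2): P = [3, 4];  Q = [1, 2]
  Insert 5 (step 3): P = [3, 4, 5];  Q = [1, 2, 3]
  Insert 7 (step 4): P = [3, 4, 5, 7];  Q = [1, 2, 3, 4]
  Insert 2 (step 5): P = [2, 4, 5, 7] / [3];  Q = [1, 2, 3, 4] / [5]
  Insert 1 (step 6): P = [1, 4, 5, 7] / [2] / [3];  Q = [1, 2, 3, 4] / [5] / [6]
  Insert 6 (step 7): P = [1, 4, 5, 6] / [2, 7] / [3];  Q = [1, 2, 3, 4] / [5, 7] / [6]
Final shape: (4, 2, 1).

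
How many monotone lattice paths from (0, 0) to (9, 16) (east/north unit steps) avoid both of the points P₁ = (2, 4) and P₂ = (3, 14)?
Number of paths = 1272735

Inclusion–exclusion. Total paths: C(25, 9) = 2042975. Through P₁: C(6, 2)·C(19, 7) = 755820. Through P₂: C(17, 3)·C(8, 6) = 19040. Since P₁ is strictly southwest of P₂, a monotone path through both must visit P₁ then P₂; paths through both = C(6, 2)·C(11, 1)·C(8, 6) = 4620. Avoid both = 2042975 − 755820 − 19040 + 4620 = 1272735.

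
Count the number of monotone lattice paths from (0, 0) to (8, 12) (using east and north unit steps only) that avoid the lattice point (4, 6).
Number of paths = 81870

Total paths from (0, 0) to (8, 12): C(20, 8) = 125970. Paths through (4, 6): (paths (0, 0) → (4, 6)) × (paths (4, 6) → (8, 12)) = C(10, 4) · C(10, 4) = 210 · 210 = 44100. Avoidance count = 125970 − 44100 = 81870.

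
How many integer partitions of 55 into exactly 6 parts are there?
p(55, 6 parts) = 8442

Partitions of n into exactly k parts are in bijection with partitions of n − k into at most k parts (subtract 1 from each part). So p(55, exactly 6) = p(49, parts ≤ 6). Computing via the recurrence p(m, j) = p(m, j−1) + p(m−j, j) gives 8442.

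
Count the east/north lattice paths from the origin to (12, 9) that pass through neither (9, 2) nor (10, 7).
Number of paths = 172622

Inclusion–exclusion. Total paths: C(21, 12) = 293930. Through P₁: C(11, 9)·C(10, 3) = 6600. Through P₂: C(17, 10)·C(4, 2) = 116688. Since P₁ is strictly southwest of P₂, a monotone path through both must visit P₁ then P₂; paths through both = C(11, 9)·C(6, 1)·C(4, 2) = 1980. Avoid both = 293930 − 6600 − 116688 + 1980 = 172622.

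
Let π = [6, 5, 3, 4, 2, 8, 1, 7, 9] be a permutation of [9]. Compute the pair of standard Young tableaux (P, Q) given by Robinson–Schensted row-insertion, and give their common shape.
P = [1, 4, 7, 9] / [2, 8] / [3] / [5] / [6];  Q = [1, 4, 6, 9] / [2, 8] / [3] / [5] / [7];  common shape = (4, 2, 1, 1, 1)

Row-insert the values π_1, π_2, … into P one at a time, bumping the leftmost entry strictly greater than the inserted value down to the next row. The recording tableau Q records, in position (i, j), the step at which that cell was added to P.
  Insert 6 (step 1): P = [6];  Q = [1]
  Insert 5 (step 2): P = [5] / [6];  Q = [1] / [2]
  Insert 3 (step 3): P = [3] / [5] / [6];  Q = [1] / [2] / [3]
  Insert 4 (step 4): P = [3, 4] / [5] / [6];  Q = [1, 4] / [2] / [3]
  Insert 2 (step 5): P = [2, 4] / [3] / [5] / [6];  Q = [1, 4] / [2] / [3] / [5]
  Insert 8 (step 6): P = [2, 4, 8] / [3] / [5] / [6];  Q = [1, 4, 6] / [2] / [3] / [5]
  Insert 1 (step 7): P = [1, 4, 8] / [2] / [3] / [5] / [6];  Q = [1, 4, 6] / [2] / [3] / [5] / [7]
  Insert 7 (step 8): P = [1, 4, 7] / [2, 8] / [3] / [5] / [6];  Q = [1, 4, 6] / [2, 8] / [3] / [5] / [7]
  Insert 9 (step 9): P = [1, 4, 7, 9] / [2, 8] / [3] / [5] / [6];  Q = [1, 4, 6, 9] / [2, 8] / [3] / [5] / [7]
Final shape: (4, 2, 1, 1, 1).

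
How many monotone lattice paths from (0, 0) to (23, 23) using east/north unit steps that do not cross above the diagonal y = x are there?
C_23 = 343059613650

These NE paths below the diagonal are counted by the Catalan number C_n = (1/(n + 1)) · C(2n, n). For n = 23: C_23 = (1/24) · C(46, 23) = 8233430727600/24 = 343059613650.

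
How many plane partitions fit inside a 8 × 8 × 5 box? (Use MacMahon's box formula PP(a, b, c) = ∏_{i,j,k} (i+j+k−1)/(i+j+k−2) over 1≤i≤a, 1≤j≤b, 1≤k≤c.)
PP(8, 8, 5) = 3940599631842016

Evaluate the triple product over i = 1..8, j = 1..8, k = 1..5. The factors are (2/1) · (3/2) · (4/3) · (5/4) · (6/5) · (3/2) · (4/3) · (5/4) · … (320 factors total). The numerators and denominators telescope so the product is an integer; carrying out the multiplication exactly gives PP(8, 8, 5) = 3940599631842016.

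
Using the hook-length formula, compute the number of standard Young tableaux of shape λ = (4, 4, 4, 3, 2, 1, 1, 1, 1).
# SYT of shape (4, 4, 4, 3, 2, 1, 1, 1, 1) = 148140720

Hook-length formula: f^λ = n! / Π hook(c), product over all cells c of the Young diagram. For λ = (4, 4, 4, 3, 2, 1, 1, 1, 1), n = 21 boxes. Hook lengths by row (left-to-right, top-to-bottom): [12, 7, 5, 3]; [11, 6, 4, 2]; [10, 5, 3, 1]; [8, 3, 1]; [6, 1]; [4]; [3]; [2]; [1]. Product of hooks = 344881152000. So f^λ = 21! / 344881152000 = 51090942171709440000 / 344881152000 = 148140720.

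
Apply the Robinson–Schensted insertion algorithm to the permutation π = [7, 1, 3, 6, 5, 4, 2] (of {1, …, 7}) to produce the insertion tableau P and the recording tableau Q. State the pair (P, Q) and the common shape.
P = [1, 2, 4] / [3] / [5] / [6] / [7];  Q = [1, 3, 4] / [2] / [5] / [6] / [7];  common shape = (3, 1, 1, 1, 1)

Row-insert the values π_1, π_2, … into P one at a time, bumping the leftmost entry strictly greater than the inserted value down to the next row. The recording tableau Q records, in position (i, j), the step at which that cell was added to P.
  Insert 7 (step 1): P = [7];  Q = [1]
  Insert 1 (step 2): P = [1] / [7];  Q = [1] / [2]
  Insert 3 (step 3): P = [1, 3] / [7];  Q = [1, 3] / [2]
  Insert 6 (step 4): P = [1, 3, 6] / [7];  Q = [1, 3, 4] / [2]
  Insert 5 (step 5): P = [1, 3, 5] / [6] / [7];  Q = [1, 3, 4] / [2] / [5]
  Insert 4 (step 6): P = [1, 3, 4] / [5] / [6] / [7];  Q = [1, 3, 4] / [2] / [5] / [6]
  Insert 2 (step 7): P = [1, 2, 4] / [3] / [5] / [6] / [7];  Q = [1, 3, 4] / [2] / [5] / [6] / [7]
Final shape: (3, 1, 1, 1, 1).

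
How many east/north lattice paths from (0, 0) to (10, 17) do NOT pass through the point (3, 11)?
Number of paths = 7811661

Total paths from (0, 0) to (10, 17): C(27, 10) = 8436285. Paths through (3, 11): (paths (0, 0) → (3, 11)) × (paths (3, 11) → (10, 17)) = C(14, 3) · C(13, 7) = 364 · 1716 = 624624. Avoidance count = 8436285 − 624624 = 7811661.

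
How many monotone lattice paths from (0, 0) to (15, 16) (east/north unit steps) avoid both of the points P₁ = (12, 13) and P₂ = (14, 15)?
Number of paths = 103820275

Inclusion–exclusion. Total paths: C(31, 15) = 300540195. Through P₁: C(25, 12)·C(6, 3) = 104006000. Through P₂: C(29, 14)·C(2, 1) = 155117520. Since P₁ is strictly southwest of P₂, a monotone path through both must visit P₁ then P₂; paths through both = C(25, 12)·C(4, 2)·C(2, 1) = 62403600. Avoid both = 300540195 − 104006000 − 155117520 + 62403600 = 103820275.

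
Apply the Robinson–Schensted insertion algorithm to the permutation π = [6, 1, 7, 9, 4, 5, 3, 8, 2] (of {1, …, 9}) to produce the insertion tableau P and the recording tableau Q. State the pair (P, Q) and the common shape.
P = [1, 2, 5, 8] / [3, 7, 9] / [4] / [6];  Q = [1, 3, 4, 8] / [2, 5, 6] / [7] / [9];  common shape = (4, 3, 1, 1)

Row-insert the values π_1, π_2, … into P one at a time, bumping the leftmost entry strictly greater than the inserted value down to the next row. The recording tableau Q records, in position (i, j), the step at which that cell was added to P.
  Insert 6 (step 1): P = [6];  Q = [1]
  Insert 1 (step 2): P = [1] / [6];  Q = [1] / [2]
  Insert 7 (step 3): P = [1, 7] / [6];  Q = [1, 3] / [2]
  Insert 9 (step 4): P = [1, 7, 9] / [6];  Q = [1, 3, 4] / [2]
  Insert 4 (step 5): P = [1, 4, 9] / [6, 7];  Q = [1, 3, 4] / [2, 5]
  Insert 5 (step 6): P = [1, 4, 5] / [6, 7, 9];  Q = [1, 3, 4] / [2, 5, 6]
  Insert 3 (step 7): P = [1, 3, 5] / [4, 7, 9] / [6];  Q = [1, 3, 4] / [2, 5, 6] / [7]
  Insert 8 (step 8): P = [1, 3, 5, 8] / [4, 7, 9] / [6];  Q = [1, 3, 4, 8] / [2, 5, 6] / [7]
  Insert 2 (step 9): P = [1, 2, 5, 8] / [3, 7, 9] / [4] / [6];  Q = [1, 3, 4, 8] / [2, 5, 6] / [7] / [9]
Final shape: (4, 3, 1, 1).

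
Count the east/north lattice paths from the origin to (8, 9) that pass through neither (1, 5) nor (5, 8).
Number of paths = 18022

Inclusion–exclusion. Total paths: C(17, 8) = 24310. Through P₁: C(6, 1)·C(11, 7) = 1980. Through P₂: C(13, 5)·C(4, 3) = 5148. Since P₁ is strictly southwest of P₂, a monotone path through both must visit P₁ then P₂; paths through both = C(6, 1)·C(7, 4)·C(4, 3) = 840. Avoid both = 24310 − 1980 − 5148 + 840 = 18022.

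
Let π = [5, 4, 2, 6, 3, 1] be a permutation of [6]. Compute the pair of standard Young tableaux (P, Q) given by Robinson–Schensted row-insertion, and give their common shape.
P = [1, 3] / [2, 6] / [4] / [5];  Q = [1, 4] / [2, 5] / [3] / [6];  common shape = (2, 2, 1, 1)

Row-insert the values π_1, π_2, … into P one at a time, bumping the leftmost entry strictly greater than the inserted value down to the next row. The recording tableau Q records, in position (i, j), the step at which that cell was added to P.
  Insert 5 (step 1): P = [5];  Q = [1]
  Insert 4 (step 2): P = [4] / [5];  Q = [1] / [2]
  Insert 2 (step 3): P = [2] / [4] / [5];  Q = [1] / [2] / [3]
  Insert 6 (step 4): P = [2, 6] / [4] / [5];  Q = [1, 4] / [2] / [3]
  Insert 3 (step 5): P = [2, 3] / [4, 6] / [5];  Q = [1, 4] / [2, 5] / [3]
  Insert 1 (step 6): P = [1, 3] / [2, 6] / [4] / [5];  Q = [1, 4] / [2, 5] / [3] / [6]
Final shape: (2, 2, 1, 1).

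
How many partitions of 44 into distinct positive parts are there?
q(44) = 1816

A partition into distinct parts is a strictly decreasing sequence summing to n. The recurrence d(n, m) = d(n, m−1) + d(n−m, m−1) (use part m at most once) with q(n) = d(n, n) gives q(44) = 1816. (Euler's theorem: # distinct-part partitions = # odd-part partitions.)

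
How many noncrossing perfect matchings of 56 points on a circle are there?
C_28 = 263747951750360

These noncrossing handshakes are counted by the Catalan number C_n = (1/(n + 1)) · C(2n, n). For n = 28: C_28 = (1/29) · C(56, 28) = 7648690600760440/29 = 263747951750360.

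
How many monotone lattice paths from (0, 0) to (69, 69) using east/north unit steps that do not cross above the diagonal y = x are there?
C_69 = 337485502510215975556783793455058624700

These NE paths below the diagonal are counted by the Catalan number C_n = (1/(n + 1)) · C(2n, n). For n = 69: C_69 = (1/70) · C(138, 69) = 23623985175715118288974865541854103729000/70 = 337485502510215975556783793455058624700.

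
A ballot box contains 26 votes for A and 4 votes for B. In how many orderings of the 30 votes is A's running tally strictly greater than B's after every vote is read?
Strict-lead orderings = 20097

Total orderings of the 30 votes with 26 for A: C(30, 26) = 27405. By the Bertrand ballot formula (Cycle Lemma / reflection principle), the number of orderings in which A is strictly ahead of B throughout is (p − q)/(p + q) · C(p + q, p) = (26 − 4)/(26 + 4) · 27405 = 20097.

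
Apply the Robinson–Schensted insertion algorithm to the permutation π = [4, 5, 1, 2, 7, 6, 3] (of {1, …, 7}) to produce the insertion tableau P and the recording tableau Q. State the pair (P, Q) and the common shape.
P = [1, 2, 3] / [4, 5, 6] / [7];  Q = [1, 2, 5] / [3, 4, 6] / [7];  common shape = (3, 3, 1)

Row-insert the values π_1, π_2, … into P one at a time, bumping the leftmost entry strictly greater than the inserted value down to the next row. The recording tableau Q records, in position (i, j), the step at which that cell was added to P.
  Insert 4 (step 1): P = [4];  Q = [1]
  Insert 5 (step 2): P = [4, 5];  Q = [1, 2]
  Insert 1 (step 3): P = [1, 5] / [4];  Q = [1, 2] / [3]
  Insert 2 (step 4): P = [1, 2] / [4, 5];  Q = [1, 2] / [3, 4]
  Insert 7 (step 5): P = [1, 2, 7] / [4, 5];  Q = [1, 2, 5] / [3, 4]
  Insert 6 (step 6): P = [1, 2, 6] / [4, 5, 7];  Q = [1, 2, 5] / [3, 4, 6]
  Insert 3 (step 7): P = [1, 2, 3] / [4, 5, 6] / [7];  Q = [1, 2, 5] / [3, 4, 6] / [7]
Final shape: (3, 3, 1).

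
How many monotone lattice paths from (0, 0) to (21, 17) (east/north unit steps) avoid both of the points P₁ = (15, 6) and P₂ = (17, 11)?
Number of paths = 23839298556

Inclusion–exclusion. Total paths: C(38, 21) = 28781143380. Through P₁: C(21, 15)·C(17, 6) = 671571264. Through P₂: C(28, 17)·C(10, 4) = 4509577800. Since P₁ is strictly southwest of P₂, a monotone path through both must visit P₁ then P₂; paths through both = C(21, 15)·C(7, 2)·C(10, 4) = 239304240. Avoid both = 28781143380 − 671571264 − 4509577800 + 239304240 = 23839298556.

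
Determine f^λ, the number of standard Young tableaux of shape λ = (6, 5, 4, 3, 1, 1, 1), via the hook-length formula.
# SYT of shape (6, 5, 4, 3, 1, 1, 1) = 814773960

Hook-length formula: f^λ = n! / Π hook(c), product over all cells c of the Young diagram. For λ = (6, 5, 4, 3, 1, 1, 1), n = 21 boxes. Hook lengths by row (left-to-right, top-to-bottom): [12, 8, 7, 5, 3, 1]; [10, 6, 5, 3, 1]; [8, 4, 3, 1]; [6, 2, 1]; [3]; [2]; [1]. Product of hooks = 62705664000. So f^λ = 21! / 62705664000 = 51090942171709440000 / 62705664000 = 814773960.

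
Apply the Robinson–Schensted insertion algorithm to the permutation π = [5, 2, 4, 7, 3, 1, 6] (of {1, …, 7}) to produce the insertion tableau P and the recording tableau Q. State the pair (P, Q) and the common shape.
P = [1, 3, 6] / [2, 7] / [4] / [5];  Q = [1, 3, 4] / [2, 7] / [5] / [6];  common shape = (3, 2, 1, 1)

Row-insert the values π_1, π_2, … into P one at a time, bumping the leftmost entry strictly greater than the inserted value down to the next row. The recording tableau Q records, in position (i, j), the step at which that cell was added to P.
  Insert 5 (step 1): P = [5];  Q = [1]
  Insert 2 (step 2): P = [2] / [5];  Q = [1] / [2]
  Insert 4 (step 3): P = [2, 4] / [5];  Q = [1, 3] / [2]
  Insert 7 (step 4): P = [2, 4, 7] / [5];  Q = [1, 3, 4] / [2]
  Insert 3 (step 5): P = [2, 3, 7] / [4] / [5];  Q = [1, 3, 4] / [2] / [5]
  Insert 1 (step 6): P = [1, 3, 7] / [2] / [4] / [5];  Q = [1, 3, 4] / [2] / [5] / [6]
  Insert 6 (step 7): P = [1, 3, 6] / [2, 7] / [4] / [5];  Q = [1, 3, 4] / [2, 7] / [5] / [6]
Final shape: (3, 2, 1, 1).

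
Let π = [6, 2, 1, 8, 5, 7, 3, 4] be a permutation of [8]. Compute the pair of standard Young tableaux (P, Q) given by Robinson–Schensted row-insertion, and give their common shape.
P = [1, 3, 4] / [2, 5, 7] / [6, 8];  Q = [1, 4, 6] / [2, 5, 8] / [3, 7];  common shape = (3, 3, 2)

Row-insert the values π_1, π_2, … into P one at a time, bumping the leftmost entry strictly greater than the inserted value down to the next row. The recording tableau Q records, in position (i, j), the step at which that cell was added to P.
  Insert 6 (step 1): P = [6];  Q = [1]
  Insert 2 (step 2): P = [2] / [6];  Q = [1] / [2]
  Insert 1 (step 3): P = [1] / [2] / [6];  Q = [1] / [2] / [3]
  Insert 8 (step 4): P = [1, 8] / [2] / [6];  Q = [1, 4] / [2] / [3]
  Insert 5 (step 5): P = [1, 5] / [2, 8] / [6];  Q = [1, 4] / [2, 5] / [3]
  Insert 7 (step 6): P = [1, 5, 7] / [2, 8] / [6];  Q = [1, 4, 6] / [2, 5] / [3]
  Insert 3 (step 7): P = [1, 3, 7] / [2, 5] / [6, 8];  Q = [1, 4, 6] / [2, 5] / [3, 7]
  Insert 4 (step 8): P = [1, 3, 4] / [2, 5, 7] / [6, 8];  Q = [1, 4, 6] / [2, 5, 8] / [3, 7]
Final shape: (3, 3, 2).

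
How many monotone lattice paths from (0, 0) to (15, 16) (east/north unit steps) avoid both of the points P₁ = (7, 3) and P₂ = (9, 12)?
Number of paths = 215782095

Inclusion–exclusion. Total paths: C(31, 15) = 300540195. Through P₁: C(10, 7)·C(21, 8) = 24418800. Through P₂: C(21, 9)·C(10, 6) = 61725300. Since P₁ is strictly southwest of P₂, a monotone path through both must visit P₁ then P₂; paths through both = C(10, 7)·C(11, 2)·C(10, 6) = 1386000. Avoid both = 300540195 − 24418800 − 61725300 + 1386000 = 215782095.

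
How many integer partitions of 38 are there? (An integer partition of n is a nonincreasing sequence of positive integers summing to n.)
p(38) = 26015

Compute p(n) via the recurrence p(n, m) = p(n, m−1) + p(n−m, m), where p(n, m) counts partitions of n with all parts ≤ m and p(n) = p(n, n). The base cases are p(0, m) = 1 and p(n, 0) = 0 for n > 0. Filling the table yields p(38) = 26015. (Euler's pentagonal recurrence is an alternative.)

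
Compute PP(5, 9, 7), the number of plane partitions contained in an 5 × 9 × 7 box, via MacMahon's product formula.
PP(5, 9, 7) = 2424984388825856

Evaluate the triple product over i = 1..5, j = 1..9, k = 1..7. The factors are (2/1) · (3/2) · (4/3) · (5/4) · (6/5) · (7/6) · (8/7) · (3/2) · … (315 factors total). The numerators and denominators telescope so the product is an integer; carrying out the multiplication exactly gives PP(5, 9, 7) = 2424984388825856.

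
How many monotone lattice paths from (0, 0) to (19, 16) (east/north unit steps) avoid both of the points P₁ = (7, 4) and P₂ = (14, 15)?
Number of paths = 2765216430

Inclusion–exclusion. Total paths: C(35, 19) = 4059928950. Through P₁: C(11, 7)·C(24, 12) = 892371480. Through P₂: C(29, 14)·C(6, 5) = 465352560. Since P₁ is strictly southwest of P₂, a monotone path through both must visit P₁ then P₂; paths through both = C(11, 7)·C(18, 7)·C(6, 5) = 63011520. Avoid both = 4059928950 − 892371480 − 465352560 + 63011520 = 2765216430.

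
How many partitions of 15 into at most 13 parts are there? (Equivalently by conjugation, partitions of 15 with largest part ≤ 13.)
p(15, parts ≤ 13) = 174

Partitions of 15 with all parts ≤ 13: 13+2, 13+1+1, 12+3, 12+2+1, 12+1+1+1, 11+4, 11+3+1, 11+2+2, 11+2+1+1, 11+1+1+1+1, 10+5, 10+4+1, 10+3+2, 10+3+1+1, 10+2+2+1, 10+2+1+1+1, 10+1+1+1+1+1, 9+6, 9+5+1, 9+4+2, 9+4+1+1, 9+3+3, 9+3+2+1, 9+3+1+1+1, 9+2+2+2, 9+2+2+1+1, 9+2+1+1+1+1, 9+1+1+1+1+1+1, 8+7, 8+6+1, … (174 total). Count = 174.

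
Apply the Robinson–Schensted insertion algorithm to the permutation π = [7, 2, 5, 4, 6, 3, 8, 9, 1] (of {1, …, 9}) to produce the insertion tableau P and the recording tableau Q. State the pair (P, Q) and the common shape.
P = [1, 3, 6, 8, 9] / [2] / [4] / [5] / [7];  Q = [1, 3, 5, 7, 8] / [2] / [4] / [6] / [9];  common shape = (5, 1, 1, 1, 1)

Row-insert the values π_1, π_2, … into P one at a time, bumping the leftmost entry strictly greater than the inserted value down to the next row. The recording tableau Q records, in position (i, j), the step at which that cell was added to P.
  Insert 7 (step 1): P = [7];  Q = [1]
  Insert 2 (step 2): P = [2] / [7];  Q = [1] / [2]
  Insert 5 (step 3): P = [2, 5] / [7];  Q = [1, 3] / [2]
  Insert 4 (step 4): P = [2, 4] / [5] / [7];  Q = [1, 3] / [2] / [4]
  Insert 6 (step 5): P = [2, 4, 6] / [5] / [7];  Q = [1, 3, 5] / [2] / [4]
  Insert 3 (step 6): P = [2, 3, 6] / [4] / [5] / [7];  Q = [1, 3, 5] / [2] / [4] / [6]
  Insert 8 (step 7): P = [2, 3, 6, 8] / [4] / [5] / [7];  Q = [1, 3, 5, 7] / [2] / [4] / [6]
  Insert 9 (step 8): P = [2, 3, 6, 8, 9] / [4] / [5] / [7];  Q = [1, 3, 5, 7, 8] / [2] / [4] / [6]
  Insert 1 (step 9): P = [1, 3, 6, 8, 9] / [2] / [4] / [5] / [7];  Q = [1, 3, 5, 7, 8] / [2] / [4] / [6] / [9]
Final shape: (5, 1, 1, 1, 1).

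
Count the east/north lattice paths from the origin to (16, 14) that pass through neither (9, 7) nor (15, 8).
Number of paths = 103288957

Inclusion–exclusion. Total paths: C(30, 16) = 145422675. Through P₁: C(16, 9)·C(14, 7) = 39262080. Through P₂: C(23, 15)·C(7, 1) = 3432198. Since P₁ is strictly southwest of P₂, a monotone path through both must visit P₁ then P₂; paths through both = C(16, 9)·C(7, 6)·C(7, 1) = 560560. Avoid both = 145422675 − 39262080 − 3432198 + 560560 = 103288957.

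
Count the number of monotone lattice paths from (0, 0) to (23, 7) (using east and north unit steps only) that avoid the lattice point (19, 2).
Number of paths = 2009340

Total paths from (0, 0) to (23, 7): C(30, 23) = 2035800. Paths through (19, 2): (paths (0, 0) → (19, 2)) × (paths (19, 2) → (23, 7)) = C(21, 19) · C(9, 4) = 210 · 126 = 26460. Avoidance count = 2035800 − 26460 = 2009340.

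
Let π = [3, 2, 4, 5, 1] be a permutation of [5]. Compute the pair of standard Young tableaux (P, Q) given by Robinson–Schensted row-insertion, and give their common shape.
P = [1, 4, 5] / [2] / [3];  Q = [1, 3, 4] / [2] / [5];  common shape = (3, 1, 1)

Row-insert the values π_1, π_2, … into P one at a time, bumping the leftmost entry strictly greater than the inserted value down to the next row. The recording tableau Q records, in position (i, j), the step at which that cell was added to P.
  Insert 3 (step 1): P = [3];  Q = [1]
  Insert 2 (step 2): P = [2] / [3];  Q = [1] / [2]
  Insert 4 (step 3): P = [2, 4] / [3];  Q = [1, 3] / [2]
  Insert 5 (step 4): P = [2, 4, 5] / [3];  Q = [1, 3, 4] / [2]
  Insert 1 (step 5): P = [1, 4, 5] / [2] / [3];  Q = [1, 3, 4] / [2] / [5]
Final shape: (3, 1, 1).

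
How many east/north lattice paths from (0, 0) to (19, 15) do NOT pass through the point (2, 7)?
Number of paths = 1817030820

Total paths from (0, 0) to (19, 15): C(34, 19) = 1855967520. Paths through (2, 7): (paths (0, 0) → (2, 7)) × (paths (2, 7) → (19, 15)) = C(9, 2) · C(25, 17) = 36 · 1081575 = 38936700. Avoidance count = 1855967520 − 38936700 = 1817030820.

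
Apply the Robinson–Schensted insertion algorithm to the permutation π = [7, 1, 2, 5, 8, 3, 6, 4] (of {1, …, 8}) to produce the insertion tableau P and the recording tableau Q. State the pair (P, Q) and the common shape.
P = [1, 2, 3, 4] / [5, 6] / [7, 8];  Q = [1, 3, 4, 5] / [2, 7] / [6, 8];  common shape = (4, 2, 2)

Row-insert the values π_1, π_2, … into P one at a time, bumping the leftmost entry strictly greater than the inserted value down to the next row. The recording tableau Q records, in position (i, j), the step at which that cell was added to P.
  Insert 7 (step 1): P = [7];  Q = [1]
  Insert 1 (step 2): P = [1] / [7];  Q = [1] / [2]
  Insert 2 (step 3): P = [1, 2] / [7];  Q = [1, 3] / [2]
  Insert 5 (step 4): P = [1, 2, 5] / [7];  Q = [1, 3, 4] / [2]
  Insert 8 (step 5): P = [1, 2, 5, 8] / [7];  Q = [1, 3, 4, 5] / [2]
  Insert 3 (step 6): P = [1, 2, 3, 8] / [5] / [7];  Q = [1, 3, 4, 5] / [2] / [6]
  Insert 6 (step 7): P = [1, 2, 3, 6] / [5, 8] / [7];  Q = [1, 3, 4, 5] / [2, 7] / [6]
  Insert 4 (step 8): P = [1, 2, 3, 4] / [5, 6] / [7, 8];  Q = [1, 3, 4, 5] / [2, 7] / [6, 8]
Final shape: (4, 2, 2).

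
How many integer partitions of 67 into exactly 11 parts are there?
p(67, 11 parts) = 167672

Partitions of n into exactly k parts are in bijection with partitions of n − k into at most k parts (subtract 1 from each part). So p(67, exactly 11) = p(56, parts ≤ 11). Computing via the recurrence p(m, j) = p(m, j−1) + p(m−j, j) gives 167672.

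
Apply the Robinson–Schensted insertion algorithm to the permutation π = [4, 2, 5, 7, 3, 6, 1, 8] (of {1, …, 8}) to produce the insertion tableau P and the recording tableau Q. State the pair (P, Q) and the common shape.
P = [1, 3, 6, 8] / [2, 5, 7] / [4];  Q = [1, 3, 4, 8] / [2, 5, 6] / [7];  common shape = (4, 3, 1)

Row-insert the values π_1, π_2, … into P one at a time, bumping the leftmost entry strictly greater than the inserted value down to the next row. The recording tableau Q records, in position (i, j), the step at which that cell was added to P.
  Insert 4 (step 1): P = [4];  Q = [1]
  Insert 2 (step 2): P = [2] / [4];  Q = [1] / [2]
  Insert 5 (step 3): P = [2, 5] / [4];  Q = [1, 3] / [2]
  Insert 7 (step 4): P = [2, 5, 7] / [4];  Q = [1, 3, 4] / [2]
  Insert 3 (step 5): P = [2, 3, 7] / [4, 5];  Q = [1, 3, 4] / [2, 5]
  Insert 6 (step 6): P = [2, 3, 6] / [4, 5, 7];  Q = [1, 3, 4] / [2, 5, 6]
  Insert 1 (step 7): P = [1, 3, 6] / [2, 5, 7] / [4];  Q = [1, 3, 4] / [2, 5, 6] / [7]
  Insert 8 (step 8): P = [1, 3, 6, 8] / [2, 5, 7] / [4];  Q = [1, 3, 4, 8] / [2, 5, 6] / [7]
Final shape: (4, 3, 1).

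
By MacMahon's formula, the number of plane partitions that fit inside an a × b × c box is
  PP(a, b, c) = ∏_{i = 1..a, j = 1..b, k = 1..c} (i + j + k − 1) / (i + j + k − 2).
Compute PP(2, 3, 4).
PP(2, 3, 4) = 490

Evaluate the triple product over i = 1..2, j = 1..3, k = 1..4. The factors are (2/1) · (3/2) · (4/3) · (5/4) · (3/2) · (4/3) · (5/4) · (6/5) · … (24 factors total). The numerators and denominators telescope so the product is an integer; carrying out the multiplication exactly gives PP(2, 3, 4) = 490.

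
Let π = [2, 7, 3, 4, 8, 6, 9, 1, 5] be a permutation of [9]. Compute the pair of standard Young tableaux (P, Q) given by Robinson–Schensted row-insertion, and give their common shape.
P = [1, 3, 4, 5, 9] / [2, 6] / [7, 8];  Q = [1, 2, 4, 5, 7] / [3, 6] / [8, 9];  common shape = (5, 2, 2)

Row-insert the values π_1, π_2, … into P one at a time, bumping the leftmost entry strictly greater than the inserted value down to the next row. The recording tableau Q records, in position (i, j), the step at which that cell was added to P.
  Insert 2 (step 1): P = [2];  Q = [1]
  Insert 7 (step 2): P = [2, 7];  Q = [1, 2]
  Insert 3 (step 3): P = [2, 3] / [7];  Q = [1, 2] / [3]
  Insert 4 (step 4): P = [2, 3, 4] / [7];  Q = [1, 2, 4] / [3]
  Insert 8 (step 5): P = [2, 3, 4, 8] / [7];  Q = [1, 2, 4, 5] / [3]
  Insert 6 (step 6): P = [2, 3, 4, 6] / [7, 8];  Q = [1, 2, 4, 5] / [3, 6]
  Insert 9 (step 7): P = [2, 3, 4, 6, 9] / [7, 8];  Q = [1, 2, 4, 5, 7] / [3, 6]
  Insert 1 (step 8): P = [1, 3, 4, 6, 9] / [2, 8] / [7];  Q = [1, 2, 4, 5, 7] / [3, 6] / [8]
  Insert 5 (step 9): P = [1, 3, 4, 5, 9] / [2, 6] / [7, 8];  Q = [1, 2, 4, 5, 7] / [3, 6] / [8, 9]
Final shape: (5, 2, 2).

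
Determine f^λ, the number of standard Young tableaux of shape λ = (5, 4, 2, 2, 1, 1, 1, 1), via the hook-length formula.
# SYT of shape (5, 4, 2, 2, 1, 1, 1, 1) = 1750320

Hook-length formula: f^λ = n! / Π hook(c), product over all cells c of the Young diagram. For λ = (5, 4, 2, 2, 1, 1, 1, 1), n = 17 boxes. Hook lengths by row (left-to-right, top-to-bottom): [12, 7, 4, 3, 1]; [10, 5, 2, 1]; [7, 2]; [6, 1]; [4]; [3]; [2]; [1]. Product of hooks = 203212800. So f^λ = 17! / 203212800 = 355687428096000 / 203212800 = 1750320.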